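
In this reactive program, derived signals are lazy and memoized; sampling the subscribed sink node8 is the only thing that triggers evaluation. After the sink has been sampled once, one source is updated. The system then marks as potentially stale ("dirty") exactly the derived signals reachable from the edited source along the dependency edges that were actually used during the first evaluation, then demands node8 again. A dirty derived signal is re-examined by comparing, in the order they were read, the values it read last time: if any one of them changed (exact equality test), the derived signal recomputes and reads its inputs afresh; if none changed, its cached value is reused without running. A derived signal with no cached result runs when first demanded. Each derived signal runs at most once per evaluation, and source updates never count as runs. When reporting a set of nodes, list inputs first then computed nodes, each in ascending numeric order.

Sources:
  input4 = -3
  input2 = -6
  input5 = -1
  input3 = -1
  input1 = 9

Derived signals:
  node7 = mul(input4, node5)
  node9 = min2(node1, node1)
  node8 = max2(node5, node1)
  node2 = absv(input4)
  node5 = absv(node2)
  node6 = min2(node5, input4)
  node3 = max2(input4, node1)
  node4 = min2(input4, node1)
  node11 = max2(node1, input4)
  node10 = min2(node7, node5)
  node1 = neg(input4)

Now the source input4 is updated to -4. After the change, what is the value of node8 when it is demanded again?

Demanding node8 again yields 4.

First demand of the output computes:
  node1 = neg(-3) = 3
  node2 = absv(-3) = 3
  node5 = absv(3) = 3
  node8 = max2(3, 3) = 3

After the edit, cleaning proceeds:
  node1: a read changed (input4 -3->-4) — executes, giving 4.
  node2: a read changed (input4 -3->-4) — executes, giving 4.
  node5: a read changed (node2 3->4) — executes, giving 4.
  node8: a read changed (node5 3->4; node1 3->4) — executes, giving 4.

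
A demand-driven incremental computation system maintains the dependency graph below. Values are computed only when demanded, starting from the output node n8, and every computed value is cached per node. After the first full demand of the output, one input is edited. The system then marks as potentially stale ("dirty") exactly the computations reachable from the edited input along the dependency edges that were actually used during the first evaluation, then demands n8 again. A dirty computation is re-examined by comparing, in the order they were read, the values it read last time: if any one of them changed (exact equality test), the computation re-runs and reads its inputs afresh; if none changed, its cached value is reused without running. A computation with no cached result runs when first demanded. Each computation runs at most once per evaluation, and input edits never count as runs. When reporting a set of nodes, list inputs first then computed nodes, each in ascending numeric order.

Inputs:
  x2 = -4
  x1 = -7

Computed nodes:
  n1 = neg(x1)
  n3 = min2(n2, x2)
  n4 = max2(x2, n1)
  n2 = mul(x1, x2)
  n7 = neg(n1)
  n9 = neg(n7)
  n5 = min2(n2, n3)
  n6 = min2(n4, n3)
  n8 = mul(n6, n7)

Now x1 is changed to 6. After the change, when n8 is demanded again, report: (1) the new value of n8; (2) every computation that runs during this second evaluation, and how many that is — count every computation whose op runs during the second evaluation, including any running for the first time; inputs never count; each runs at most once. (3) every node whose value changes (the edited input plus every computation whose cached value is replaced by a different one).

New value of n8: -144.
Computations that run: n1, n2, n3, n4, n6, n7, n8 — 7 in total.
Values that change: x1, n1, n2, n3, n4, n6, n7, n8.

First evaluation (everything demanded from the output):
  n1 = neg(-7) = 7
  n2 = mul(-7, -4) = 28
  n3 = min2(28, -4) = -4
  n4 = max2(-4, 7) = 7
  n6 = min2(7, -4) = -4
  n7 = neg(7) = -7
  n8 = mul(-4, -7) = 28

Propagation after the edit:
  n1: runs — x1 -7->6; result -6.
  n2: runs — x1 -7->6; result -24.
  n3: runs — n2 28->-24; result -24.
  n4: runs — n1 7->-6; result -4.
  n6: runs — n4 7->-4; n3 -4->-24; result -24.
  n7: runs — n1 7->-6; result 6.
  n8: runs — n6 -4->-24; n7 -7->6; result -144.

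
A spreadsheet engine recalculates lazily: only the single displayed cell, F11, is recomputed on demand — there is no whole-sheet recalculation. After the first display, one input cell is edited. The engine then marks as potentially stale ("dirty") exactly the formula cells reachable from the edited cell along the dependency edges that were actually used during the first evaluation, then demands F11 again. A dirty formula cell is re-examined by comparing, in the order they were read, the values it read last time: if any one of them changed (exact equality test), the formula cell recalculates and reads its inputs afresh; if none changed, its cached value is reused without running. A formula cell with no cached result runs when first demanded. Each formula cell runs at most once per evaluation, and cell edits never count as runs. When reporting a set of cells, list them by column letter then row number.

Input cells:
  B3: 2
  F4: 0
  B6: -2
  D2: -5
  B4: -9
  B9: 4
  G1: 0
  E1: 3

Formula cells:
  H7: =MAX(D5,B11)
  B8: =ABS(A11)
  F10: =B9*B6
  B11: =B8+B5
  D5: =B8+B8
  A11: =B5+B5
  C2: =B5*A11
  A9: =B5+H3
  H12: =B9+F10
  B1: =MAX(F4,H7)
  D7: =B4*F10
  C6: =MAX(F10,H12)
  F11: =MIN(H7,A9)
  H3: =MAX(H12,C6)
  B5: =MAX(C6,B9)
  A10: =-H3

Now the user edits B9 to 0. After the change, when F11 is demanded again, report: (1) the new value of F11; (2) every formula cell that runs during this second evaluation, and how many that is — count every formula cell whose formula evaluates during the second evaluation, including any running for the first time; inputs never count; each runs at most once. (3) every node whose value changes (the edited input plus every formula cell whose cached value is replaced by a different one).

New value of F11: 0.
Formula cells that run: A9, A11, B5, B8, B11, C6, D5, F10, F11, H3, H7, H12 — 12 in total.
Values that change: A11, B5, B8, B9, B11, C6, D5, F10, H3, H7, H12.

First evaluation (everything demanded from the output):
  F10 = 4 * -2 = -8
  H12 = 4 + -8 = -4
  C6 = MAX(-8, -4) = -4
  B5 = MAX(-4, 4) = 4
  A11 = 4 + 4 = 8
  B8 = ABS(8) = 8
  B11 = 8 + 4 = 12
  D5 = 8 + 8 = 16
  H3 = MAX(-4, -4) = -4
  A9 = 4 + -4 = 0
  H7 = MAX(16, 12) = 16
  F11 = MIN(16, 0) = 0

Propagation after the edit:
  F10: runs — B9 4->0; result 0.
  H12: runs — B9 4->0; F10 -8->0; result 0.
  C6: runs — F10 -8->0; H12 -4->0; result 0.
  B5: runs — C6 -4->0; B9 4->0; result 0.
  A11: runs — B5 4->0; B5 4->0; result 0.
  B8: runs — A11 8->0; result 0.
  B11: runs — B8 8->0; B5 4->0; result 0.
  D5: runs — B8 8->0; B8 8->0; result 0.
  H3: runs — H12 -4->0; C6 -4->0; result 0.
  A9: runs — B5 4->0; H3 -4->0; result 0 (same value as before).
  H7: runs — D5 16->0; B11 12->0; result 0.
  F11: runs — H7 16->0; result 0 (same value as before).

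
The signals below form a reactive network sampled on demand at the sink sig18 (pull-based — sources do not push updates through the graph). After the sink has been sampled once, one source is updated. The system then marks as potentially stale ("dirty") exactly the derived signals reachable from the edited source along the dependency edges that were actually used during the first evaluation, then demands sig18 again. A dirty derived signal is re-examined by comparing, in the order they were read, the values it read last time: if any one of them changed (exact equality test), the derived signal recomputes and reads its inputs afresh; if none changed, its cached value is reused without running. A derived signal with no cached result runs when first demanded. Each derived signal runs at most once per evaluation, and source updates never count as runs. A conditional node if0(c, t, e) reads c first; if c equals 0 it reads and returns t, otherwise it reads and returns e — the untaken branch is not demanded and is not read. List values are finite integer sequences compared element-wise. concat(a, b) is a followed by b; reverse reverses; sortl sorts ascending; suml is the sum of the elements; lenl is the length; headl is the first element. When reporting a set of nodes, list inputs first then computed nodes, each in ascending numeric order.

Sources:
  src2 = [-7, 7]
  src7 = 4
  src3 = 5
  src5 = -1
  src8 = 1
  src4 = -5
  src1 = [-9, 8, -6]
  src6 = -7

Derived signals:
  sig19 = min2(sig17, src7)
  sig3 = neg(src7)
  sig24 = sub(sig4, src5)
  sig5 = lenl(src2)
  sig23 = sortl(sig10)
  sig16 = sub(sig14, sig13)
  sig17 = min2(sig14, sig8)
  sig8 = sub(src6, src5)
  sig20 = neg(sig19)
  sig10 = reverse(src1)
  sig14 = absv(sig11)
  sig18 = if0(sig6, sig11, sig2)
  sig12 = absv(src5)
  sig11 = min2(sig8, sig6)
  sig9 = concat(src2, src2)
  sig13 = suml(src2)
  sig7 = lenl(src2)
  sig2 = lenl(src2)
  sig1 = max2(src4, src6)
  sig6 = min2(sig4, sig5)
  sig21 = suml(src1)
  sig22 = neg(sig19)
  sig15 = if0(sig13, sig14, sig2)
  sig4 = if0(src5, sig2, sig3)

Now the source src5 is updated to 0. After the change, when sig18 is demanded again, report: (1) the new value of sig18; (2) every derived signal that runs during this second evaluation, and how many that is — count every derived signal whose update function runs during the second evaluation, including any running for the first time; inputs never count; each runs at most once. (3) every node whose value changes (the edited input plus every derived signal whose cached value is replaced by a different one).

sig18 now evaluates to 2.
Run set: sig4, sig6, sig18 (3 run).
Changed values: src5, sig4, sig6.

Initial pass — values computed on the first demand:
  sig2 = lenl([-7, 7]) = 2
  sig3 = neg(4) = -4
  sig4 = if0(src5=-1 -> else branch sig3) = -4
  sig5 = lenl([-7, 7]) = 2
  sig6 = min2(-4, 2) = -4
  sig18 = if0(sig6=-4 -> else branch sig2) = 2

Second demand — change propagation:
  sig4: re-runs because src5 -1->0; new result 2.
  sig6: re-runs because sig4 -4->2; new result 2.
  sig18: re-runs because sig6 -4->2; new result 2 (unchanged).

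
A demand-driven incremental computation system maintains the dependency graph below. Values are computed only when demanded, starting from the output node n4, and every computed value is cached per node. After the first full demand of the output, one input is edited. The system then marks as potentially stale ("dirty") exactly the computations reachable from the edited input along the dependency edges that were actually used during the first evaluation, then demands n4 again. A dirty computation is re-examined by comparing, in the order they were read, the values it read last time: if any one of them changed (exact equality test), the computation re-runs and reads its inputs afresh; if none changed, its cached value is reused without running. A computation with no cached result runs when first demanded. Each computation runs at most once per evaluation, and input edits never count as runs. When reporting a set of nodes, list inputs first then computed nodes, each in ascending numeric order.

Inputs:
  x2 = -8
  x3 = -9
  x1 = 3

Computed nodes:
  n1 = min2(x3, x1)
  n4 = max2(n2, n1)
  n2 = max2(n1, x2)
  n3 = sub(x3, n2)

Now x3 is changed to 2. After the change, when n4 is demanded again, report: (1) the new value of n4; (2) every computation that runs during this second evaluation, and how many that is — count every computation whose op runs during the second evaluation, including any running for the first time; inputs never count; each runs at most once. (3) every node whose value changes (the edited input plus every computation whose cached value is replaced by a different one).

First evaluation (everything demanded from the output):
  n1 = min2(-9, 3) = -9
  n2 = max2(-9, -8) = -8
  n4 = max2(-8, -9) = -8

Propagation after the edit:
  n1: runs — x3 -9->2; result 2.
  n2: runs — n1 -9->2; result 2.
  n4: runs — n2 -8->2; n1 -9->2; result 2.

New value of n4: 2.
Computations that run: n1, n2, n4 — 3 in total.
Values that change: x3, n1, n2, n4.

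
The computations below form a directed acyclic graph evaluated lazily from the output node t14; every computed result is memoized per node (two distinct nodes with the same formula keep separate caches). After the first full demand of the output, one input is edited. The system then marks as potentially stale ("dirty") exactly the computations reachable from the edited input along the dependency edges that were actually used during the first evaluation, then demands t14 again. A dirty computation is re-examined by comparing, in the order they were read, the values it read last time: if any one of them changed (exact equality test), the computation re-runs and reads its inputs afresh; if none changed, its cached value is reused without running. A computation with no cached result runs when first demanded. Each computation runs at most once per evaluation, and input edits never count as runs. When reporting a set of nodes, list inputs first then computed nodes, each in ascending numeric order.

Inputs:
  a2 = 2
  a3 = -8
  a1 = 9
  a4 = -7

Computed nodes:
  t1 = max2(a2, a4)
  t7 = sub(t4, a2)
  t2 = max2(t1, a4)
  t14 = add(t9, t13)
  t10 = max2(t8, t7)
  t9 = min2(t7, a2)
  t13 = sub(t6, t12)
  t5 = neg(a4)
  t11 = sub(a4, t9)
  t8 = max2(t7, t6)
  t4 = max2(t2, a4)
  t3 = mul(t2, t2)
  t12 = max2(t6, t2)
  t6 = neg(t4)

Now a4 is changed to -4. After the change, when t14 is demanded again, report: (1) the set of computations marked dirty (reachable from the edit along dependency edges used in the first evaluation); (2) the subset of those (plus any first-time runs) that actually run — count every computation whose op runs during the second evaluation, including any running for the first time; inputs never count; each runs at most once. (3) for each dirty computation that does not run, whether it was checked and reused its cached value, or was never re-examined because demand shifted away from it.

First demand of the output computes:
  t1 = max2(2, -7) = 2
  t2 = max2(2, -7) = 2
  t4 = max2(2, -7) = 2
  t6 = neg(2) = -2
  t7 = sub(2, 2) = 0
  t9 = min2(0, 2) = 0
  t12 = max2(-2, 2) = 2
  t13 = sub(-2, 2) = -4
  t14 = add(0, -4) = -4

After the edit, cleaning proceeds:
  t1: a read changed (a4 -7->-4) — executes, giving 2 — identical to its old value.
  t2: a read changed (a4 -7->-4) — executes, giving 2 — identical to its old value.
  t4: a read changed (a4 -7->-4) — executes, giving 2 — identical to its old value.
  t6: dirty, but its reads are unchanged (t4 unchanged); cached -2 stands.
  t7: dirty, but its reads are unchanged (t4 unchanged, a2 unchanged); cached 0 stands.
  t9: dirty, but its reads are unchanged (t7 unchanged, a2 unchanged); cached 0 stands.
  t12: dirty, but its reads are unchanged (t6 unchanged, t2 unchanged); cached 2 stands.
  t13: dirty, but its reads are unchanged (t6 unchanged, t12 unchanged); cached -4 stands.
  t14: dirty, but its reads are unchanged (t9 unchanged, t13 unchanged); cached -4 stands.

Note where the cutoff bites: t6 is checked, finds nothing changed, and keeps its cache.

The edit dirties: t1, t2, t4, t6, t7, t9, t12, t13, t14.
3 computations run: t1, t2, t4.
Cache hits after checking: t6, t7, t9, t12, t13, t14.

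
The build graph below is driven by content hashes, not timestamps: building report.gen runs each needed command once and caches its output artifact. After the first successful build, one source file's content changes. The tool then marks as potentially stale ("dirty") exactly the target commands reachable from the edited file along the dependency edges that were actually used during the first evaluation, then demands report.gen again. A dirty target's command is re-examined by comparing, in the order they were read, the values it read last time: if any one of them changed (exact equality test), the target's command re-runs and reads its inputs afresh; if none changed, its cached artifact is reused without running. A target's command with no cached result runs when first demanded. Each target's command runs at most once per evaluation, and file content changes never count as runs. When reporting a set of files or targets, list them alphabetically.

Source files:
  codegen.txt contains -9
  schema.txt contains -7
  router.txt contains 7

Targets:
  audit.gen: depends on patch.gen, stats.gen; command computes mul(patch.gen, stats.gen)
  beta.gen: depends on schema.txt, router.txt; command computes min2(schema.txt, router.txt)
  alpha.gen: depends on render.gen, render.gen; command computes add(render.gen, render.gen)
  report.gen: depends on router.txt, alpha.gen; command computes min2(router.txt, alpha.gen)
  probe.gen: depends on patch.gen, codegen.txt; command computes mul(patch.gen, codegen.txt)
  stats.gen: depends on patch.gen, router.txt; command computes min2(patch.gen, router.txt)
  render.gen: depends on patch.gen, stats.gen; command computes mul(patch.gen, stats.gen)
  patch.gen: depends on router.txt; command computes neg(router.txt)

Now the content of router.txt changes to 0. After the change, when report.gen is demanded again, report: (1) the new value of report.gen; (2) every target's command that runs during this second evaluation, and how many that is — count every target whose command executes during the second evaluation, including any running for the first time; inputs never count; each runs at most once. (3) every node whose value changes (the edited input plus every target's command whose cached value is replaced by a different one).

report.gen now evaluates to 0.
Run set: alpha.gen, patch.gen, render.gen, report.gen, stats.gen (5 run).
Changed values: alpha.gen, patch.gen, render.gen, report.gen, router.txt, stats.gen.

Initial pass — values computed on the first demand:
  patch.gen = neg(7) = -7
  stats.gen = min2(-7, 7) = -7
  render.gen = mul(-7, -7) = 49
  alpha.gen = add(49, 49) = 98
  report.gen = min2(7, 98) = 7

Second demand — change propagation:
  patch.gen: re-runs because router.txt 7->0; new result 0.
  stats.gen: re-runs because patch.gen -7->0; router.txt 7->0; new result 0.
  render.gen: re-runs because patch.gen -7->0; stats.gen -7->0; new result 0.
  alpha.gen: re-runs because render.gen 49->0; render.gen 49->0; new result 0.
  report.gen: re-runs because router.txt 7->0; alpha.gen 98->0; new result 0.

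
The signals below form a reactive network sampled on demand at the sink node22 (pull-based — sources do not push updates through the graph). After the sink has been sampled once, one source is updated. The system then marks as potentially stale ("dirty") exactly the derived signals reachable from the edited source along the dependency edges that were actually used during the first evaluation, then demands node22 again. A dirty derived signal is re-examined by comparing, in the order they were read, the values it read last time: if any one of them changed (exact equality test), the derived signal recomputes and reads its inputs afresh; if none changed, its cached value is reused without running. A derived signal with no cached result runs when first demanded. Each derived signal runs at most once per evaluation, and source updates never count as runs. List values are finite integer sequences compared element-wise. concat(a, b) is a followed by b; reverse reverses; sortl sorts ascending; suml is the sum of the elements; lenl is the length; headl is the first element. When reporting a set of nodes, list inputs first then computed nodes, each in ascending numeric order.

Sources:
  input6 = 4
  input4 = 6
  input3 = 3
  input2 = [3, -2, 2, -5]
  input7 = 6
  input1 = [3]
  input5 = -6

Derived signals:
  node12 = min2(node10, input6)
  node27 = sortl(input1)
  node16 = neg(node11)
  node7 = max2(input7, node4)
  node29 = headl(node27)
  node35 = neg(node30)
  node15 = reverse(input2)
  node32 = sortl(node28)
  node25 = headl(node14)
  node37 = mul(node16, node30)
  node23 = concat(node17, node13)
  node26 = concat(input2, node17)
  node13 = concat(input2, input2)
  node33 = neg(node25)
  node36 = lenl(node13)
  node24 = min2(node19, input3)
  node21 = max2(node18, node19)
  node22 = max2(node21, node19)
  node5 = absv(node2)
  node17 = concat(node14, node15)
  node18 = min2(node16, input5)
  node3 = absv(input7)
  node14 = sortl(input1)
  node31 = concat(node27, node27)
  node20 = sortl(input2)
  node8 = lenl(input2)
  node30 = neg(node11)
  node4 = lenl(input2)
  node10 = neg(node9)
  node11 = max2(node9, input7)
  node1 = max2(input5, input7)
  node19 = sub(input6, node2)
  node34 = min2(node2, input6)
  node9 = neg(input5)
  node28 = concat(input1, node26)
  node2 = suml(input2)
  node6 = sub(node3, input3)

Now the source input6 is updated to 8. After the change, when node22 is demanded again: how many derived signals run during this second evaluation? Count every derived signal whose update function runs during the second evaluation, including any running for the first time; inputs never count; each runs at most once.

Run set: node19, node21, node22 (3 run).

Initial pass — values computed on the first demand:
  node2 = suml([3, -2, 2, -5]) = -2
  node9 = neg(-6) = 6
  node11 = max2(6, 6) = 6
  node16 = neg(6) = -6
  node18 = min2(-6, -6) = -6
  node19 = sub(4, -2) = 6
  node21 = max2(-6, 6) = 6
  node22 = max2(6, 6) = 6

Second demand — change propagation:
  node19: re-runs because input6 4->8; new result 10.
  node21: re-runs because node19 6->10; new result 10.
  node22: re-runs because node21 6->10; node19 6->10; new result 10.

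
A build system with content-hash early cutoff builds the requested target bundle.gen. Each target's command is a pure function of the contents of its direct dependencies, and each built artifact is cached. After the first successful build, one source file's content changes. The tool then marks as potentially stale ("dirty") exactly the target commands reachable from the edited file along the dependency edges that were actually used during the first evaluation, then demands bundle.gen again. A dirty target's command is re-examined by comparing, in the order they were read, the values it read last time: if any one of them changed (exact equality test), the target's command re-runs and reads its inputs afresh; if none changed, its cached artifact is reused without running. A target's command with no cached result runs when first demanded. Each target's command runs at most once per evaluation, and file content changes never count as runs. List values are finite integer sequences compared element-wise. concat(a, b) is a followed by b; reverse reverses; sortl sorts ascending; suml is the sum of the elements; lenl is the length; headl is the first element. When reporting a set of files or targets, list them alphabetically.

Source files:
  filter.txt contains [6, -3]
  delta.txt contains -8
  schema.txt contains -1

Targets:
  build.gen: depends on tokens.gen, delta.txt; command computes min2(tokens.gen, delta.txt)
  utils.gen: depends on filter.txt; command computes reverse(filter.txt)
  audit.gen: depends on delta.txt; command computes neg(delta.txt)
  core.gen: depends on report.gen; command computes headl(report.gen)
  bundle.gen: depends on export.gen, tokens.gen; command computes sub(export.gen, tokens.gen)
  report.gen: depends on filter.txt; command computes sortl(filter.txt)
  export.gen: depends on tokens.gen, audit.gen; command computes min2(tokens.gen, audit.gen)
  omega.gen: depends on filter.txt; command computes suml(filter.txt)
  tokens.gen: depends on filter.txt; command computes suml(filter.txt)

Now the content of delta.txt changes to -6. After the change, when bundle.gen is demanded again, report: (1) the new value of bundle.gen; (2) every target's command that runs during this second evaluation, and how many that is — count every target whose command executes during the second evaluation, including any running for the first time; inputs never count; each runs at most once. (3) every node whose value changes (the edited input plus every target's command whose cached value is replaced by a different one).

First evaluation (everything demanded from the output):
  audit.gen = neg(-8) = 8
  tokens.gen = suml([6, -3]) = 3
  export.gen = min2(3, 8) = 3
  bundle.gen = sub(3, 3) = 0

Propagation after the edit:
  audit.gen: runs — delta.txt -8->-6; result 6.
  export.gen: runs — audit.gen 8->6; result 3 (same value as before).
  bundle.gen: checked — values it read are unchanged (export.gen unchanged, tokens.gen unchanged); reused cached 0 without running.

Key observation: the change is absorbed at export.gen — it re-runs but produces the same value, and the output's value is unchanged.

New value of bundle.gen: 0.
Target commands that run: audit.gen, export.gen — 2 in total.
Values that change: audit.gen, delta.txt.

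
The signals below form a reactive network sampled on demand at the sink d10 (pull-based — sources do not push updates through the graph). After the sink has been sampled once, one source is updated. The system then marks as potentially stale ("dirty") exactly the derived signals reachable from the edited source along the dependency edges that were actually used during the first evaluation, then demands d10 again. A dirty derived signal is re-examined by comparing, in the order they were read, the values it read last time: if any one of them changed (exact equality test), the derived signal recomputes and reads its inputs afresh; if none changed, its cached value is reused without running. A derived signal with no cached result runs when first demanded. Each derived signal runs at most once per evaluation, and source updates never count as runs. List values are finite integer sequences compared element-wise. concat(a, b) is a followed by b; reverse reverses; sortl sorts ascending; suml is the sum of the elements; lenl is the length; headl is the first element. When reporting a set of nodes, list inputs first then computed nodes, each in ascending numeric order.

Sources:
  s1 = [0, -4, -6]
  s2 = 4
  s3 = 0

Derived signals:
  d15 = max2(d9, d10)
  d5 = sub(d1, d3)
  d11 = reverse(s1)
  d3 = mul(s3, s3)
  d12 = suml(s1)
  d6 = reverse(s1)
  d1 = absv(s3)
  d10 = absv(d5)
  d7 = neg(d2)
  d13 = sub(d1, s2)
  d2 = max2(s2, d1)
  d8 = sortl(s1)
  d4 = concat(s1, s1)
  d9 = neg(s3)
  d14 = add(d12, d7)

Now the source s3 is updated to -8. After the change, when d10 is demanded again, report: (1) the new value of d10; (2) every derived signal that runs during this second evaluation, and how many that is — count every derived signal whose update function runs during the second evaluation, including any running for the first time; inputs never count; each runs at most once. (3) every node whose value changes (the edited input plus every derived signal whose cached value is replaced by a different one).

d10 now evaluates to 56.
Run set: d1, d3, d5, d10 (4 run).
Changed values: s3, d1, d3, d5, d10.

Initial pass — values computed on the first demand:
  d1 = absv(0) = 0
  d3 = mul(0, 0) = 0
  d5 = sub(0, 0) = 0
  d10 = absv(0) = 0

Second demand — change propagation:
  d1: re-runs because s3 0->-8; new result 8.
  d3: re-runs because s3 0->-8; s3 0->-8; new result 64.
  d5: re-runs because d1 0->8; d3 0->64; new result -56.
  d10: re-runs because d5 0->-56; new result 56.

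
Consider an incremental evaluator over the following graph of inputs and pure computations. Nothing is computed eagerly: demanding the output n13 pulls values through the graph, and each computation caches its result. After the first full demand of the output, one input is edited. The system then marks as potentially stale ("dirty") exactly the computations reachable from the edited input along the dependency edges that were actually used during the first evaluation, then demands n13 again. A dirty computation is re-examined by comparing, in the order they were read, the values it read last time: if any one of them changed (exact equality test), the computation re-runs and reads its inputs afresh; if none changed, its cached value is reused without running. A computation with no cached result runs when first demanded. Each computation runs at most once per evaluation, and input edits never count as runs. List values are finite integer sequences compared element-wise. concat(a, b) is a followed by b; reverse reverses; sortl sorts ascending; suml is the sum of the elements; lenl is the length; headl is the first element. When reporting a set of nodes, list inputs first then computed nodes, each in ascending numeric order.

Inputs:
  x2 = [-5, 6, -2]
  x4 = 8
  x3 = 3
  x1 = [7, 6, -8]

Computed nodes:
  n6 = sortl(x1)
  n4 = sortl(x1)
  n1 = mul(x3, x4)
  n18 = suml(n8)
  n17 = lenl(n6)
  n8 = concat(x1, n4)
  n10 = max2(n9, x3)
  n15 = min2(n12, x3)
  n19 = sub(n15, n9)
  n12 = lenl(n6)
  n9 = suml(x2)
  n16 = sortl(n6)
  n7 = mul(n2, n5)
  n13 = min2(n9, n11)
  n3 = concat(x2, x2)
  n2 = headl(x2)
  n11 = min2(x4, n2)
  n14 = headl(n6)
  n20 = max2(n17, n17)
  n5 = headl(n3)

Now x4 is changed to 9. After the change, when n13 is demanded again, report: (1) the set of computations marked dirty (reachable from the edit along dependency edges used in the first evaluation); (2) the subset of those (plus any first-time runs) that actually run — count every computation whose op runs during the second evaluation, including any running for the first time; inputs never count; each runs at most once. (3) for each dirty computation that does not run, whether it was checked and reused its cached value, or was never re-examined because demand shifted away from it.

Dirty set: n11, n13.
Run set: n11 (1 run).
Re-examined without running (cache reused): n13.
The important point: n11 recomputes to an identical value, and the output ends up unchanged.

Initial pass — values computed on the first demand:
  n2 = headl([-5, 6, -2]) = -5
  n9 = suml([-5, 6, -2]) = -1
  n11 = min2(8, -5) = -5
  n13 = min2(-1, -5) = -5

Second demand — change propagation:
  n11: re-runs because x4 8->9; new result -5 (unchanged).
  n13: re-examined; everything it read last time is the same (n9 unchanged, n11 unchanged) — cache -5 kept, no run.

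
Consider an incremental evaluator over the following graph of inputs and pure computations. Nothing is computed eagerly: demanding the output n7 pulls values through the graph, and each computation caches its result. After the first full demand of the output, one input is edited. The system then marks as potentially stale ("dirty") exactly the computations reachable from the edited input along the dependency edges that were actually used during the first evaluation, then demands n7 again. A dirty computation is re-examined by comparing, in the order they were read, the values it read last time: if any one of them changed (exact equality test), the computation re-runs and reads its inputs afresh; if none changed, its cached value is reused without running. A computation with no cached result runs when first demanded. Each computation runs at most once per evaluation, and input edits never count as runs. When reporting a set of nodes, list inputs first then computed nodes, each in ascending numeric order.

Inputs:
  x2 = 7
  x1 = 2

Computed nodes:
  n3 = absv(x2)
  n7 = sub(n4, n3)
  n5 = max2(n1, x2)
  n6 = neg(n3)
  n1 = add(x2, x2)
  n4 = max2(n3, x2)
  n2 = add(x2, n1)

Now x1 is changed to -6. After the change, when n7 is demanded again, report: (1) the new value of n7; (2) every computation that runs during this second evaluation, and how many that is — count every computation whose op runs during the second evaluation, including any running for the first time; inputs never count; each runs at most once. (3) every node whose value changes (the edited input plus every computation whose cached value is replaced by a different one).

Initial pass — values computed on the first demand:
  n3 = absv(7) = 7
  n4 = max2(7, 7) = 7
  n7 = sub(7, 7) = 0

Second demand — change propagation:
  no demanded computation ever read x1, so the edit dirties nothing and nothing runs.

The important point: nothing the output needs ever reads x1, so the edit is invisible to it.

n7 now evaluates to 0.
Run set: none (0 run).
Changed values: x1.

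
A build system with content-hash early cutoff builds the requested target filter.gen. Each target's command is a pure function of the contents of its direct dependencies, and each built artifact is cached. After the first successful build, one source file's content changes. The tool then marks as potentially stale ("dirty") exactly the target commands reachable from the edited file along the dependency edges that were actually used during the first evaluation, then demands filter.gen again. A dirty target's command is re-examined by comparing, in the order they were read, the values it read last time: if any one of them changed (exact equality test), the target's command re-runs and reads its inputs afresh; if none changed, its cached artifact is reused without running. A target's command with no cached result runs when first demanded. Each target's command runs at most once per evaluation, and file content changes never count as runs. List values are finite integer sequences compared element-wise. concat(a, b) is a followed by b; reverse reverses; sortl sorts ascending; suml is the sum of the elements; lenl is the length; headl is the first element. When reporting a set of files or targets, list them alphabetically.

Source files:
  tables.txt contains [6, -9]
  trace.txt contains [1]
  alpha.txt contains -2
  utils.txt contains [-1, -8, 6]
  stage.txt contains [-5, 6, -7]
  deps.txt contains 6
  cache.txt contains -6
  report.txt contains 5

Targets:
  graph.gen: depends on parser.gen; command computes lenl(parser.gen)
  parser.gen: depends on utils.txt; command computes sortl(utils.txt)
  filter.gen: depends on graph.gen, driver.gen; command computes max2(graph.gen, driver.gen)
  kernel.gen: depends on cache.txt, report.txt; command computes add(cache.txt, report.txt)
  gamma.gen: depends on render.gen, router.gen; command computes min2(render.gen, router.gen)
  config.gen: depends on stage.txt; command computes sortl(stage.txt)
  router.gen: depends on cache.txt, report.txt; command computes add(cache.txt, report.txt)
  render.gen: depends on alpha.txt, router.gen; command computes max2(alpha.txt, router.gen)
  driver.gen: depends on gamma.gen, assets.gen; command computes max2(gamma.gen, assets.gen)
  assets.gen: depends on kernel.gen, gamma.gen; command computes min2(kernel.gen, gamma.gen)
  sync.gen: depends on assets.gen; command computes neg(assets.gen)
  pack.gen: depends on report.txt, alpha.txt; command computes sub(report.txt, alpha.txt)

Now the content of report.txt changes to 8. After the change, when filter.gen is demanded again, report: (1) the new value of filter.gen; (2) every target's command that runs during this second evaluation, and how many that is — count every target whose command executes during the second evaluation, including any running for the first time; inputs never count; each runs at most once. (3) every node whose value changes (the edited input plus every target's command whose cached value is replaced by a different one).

New value of filter.gen: 3.
Target commands that run: assets.gen, driver.gen, filter.gen, gamma.gen, kernel.gen, render.gen, router.gen — 7 in total.
Values that change: assets.gen, driver.gen, gamma.gen, kernel.gen, render.gen, report.txt, router.gen.

First evaluation (everything demanded from the output):
  kernel.gen = add(-6, 5) = -1
  parser.gen = sortl([-1, -8, 6]) = [-8, -1, 6]
  graph.gen = lenl([-8, -1, 6]) = 3
  router.gen = add(-6, 5) = -1
  render.gen = max2(-2, -1) = -1
  gamma.gen = min2(-1, -1) = -1
  assets.gen = min2(-1, -1) = -1
  driver.gen = max2(-1, -1) = -1
  filter.gen = max2(3, -1) = 3

Propagation after the edit:
  kernel.gen: runs — report.txt 5->8; result 2.
  router.gen: runs — report.txt 5->8; result 2.
  render.gen: runs — router.gen -1->2; result 2.
  gamma.gen: runs — render.gen -1->2; router.gen -1->2; result 2.
  assets.gen: runs — kernel.gen -1->2; gamma.gen -1->2; result 2.
  driver.gen: runs — gamma.gen -1->2; assets.gen -1->2; result 2.
  filter.gen: runs — driver.gen -1->2; result 3 (same value as before).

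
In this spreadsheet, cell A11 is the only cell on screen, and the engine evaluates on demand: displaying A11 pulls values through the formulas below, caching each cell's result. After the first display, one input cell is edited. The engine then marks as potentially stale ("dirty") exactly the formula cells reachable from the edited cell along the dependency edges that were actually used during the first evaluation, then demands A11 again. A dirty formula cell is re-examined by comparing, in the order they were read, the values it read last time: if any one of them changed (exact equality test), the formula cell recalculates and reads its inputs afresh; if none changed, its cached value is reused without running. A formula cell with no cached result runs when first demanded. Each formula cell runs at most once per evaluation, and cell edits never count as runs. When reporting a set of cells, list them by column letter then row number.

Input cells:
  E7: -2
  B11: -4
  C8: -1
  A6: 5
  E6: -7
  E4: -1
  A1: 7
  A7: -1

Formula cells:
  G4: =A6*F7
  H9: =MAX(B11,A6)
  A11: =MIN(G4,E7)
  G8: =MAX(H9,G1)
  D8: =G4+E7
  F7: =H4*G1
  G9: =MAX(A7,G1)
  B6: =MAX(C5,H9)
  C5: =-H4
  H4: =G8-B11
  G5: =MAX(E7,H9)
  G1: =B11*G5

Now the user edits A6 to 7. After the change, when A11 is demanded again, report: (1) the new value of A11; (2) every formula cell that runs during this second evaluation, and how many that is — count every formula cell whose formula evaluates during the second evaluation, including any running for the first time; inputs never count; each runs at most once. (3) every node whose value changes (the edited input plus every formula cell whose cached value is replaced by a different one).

Initial pass — values computed on the first demand:
  H9 = MAX(-4, 5) = 5
  G5 = MAX(-2, 5) = 5
  G1 = -4 * 5 = -20
  G8 = MAX(5, -20) = 5
  H4 = 5 - -4 = 9
  F7 = 9 * -20 = -180
  G4 = 5 * -180 = -900
  A11 = MIN(-900, -2) = -900

Second demand — change propagation:
  H9: re-runs because A6 5->7; new result 7.
  G5: re-runs because H9 5->7; new result 7.
  G1: re-runs because G5 5->7; new result -28.
  G8: re-runs because H9 5->7; G1 -20->-28; new result 7.
  H4: re-runs because G8 5->7; new result 11.
  F7: re-runs because H4 9->11; G1 -20->-28; new result -308.
  G4: re-runs because A6 5->7; F7 -180->-308; new result -2156.
  A11: re-runs because G4 -900->-2156; new result -2156.

A11 now evaluates to -2156.
Run set: A11, F7, G1, G4, G5, G8, H4, H9 (8 run).
Changed values: A6, A11, F7, G1, G4, G5, G8, H4, H9.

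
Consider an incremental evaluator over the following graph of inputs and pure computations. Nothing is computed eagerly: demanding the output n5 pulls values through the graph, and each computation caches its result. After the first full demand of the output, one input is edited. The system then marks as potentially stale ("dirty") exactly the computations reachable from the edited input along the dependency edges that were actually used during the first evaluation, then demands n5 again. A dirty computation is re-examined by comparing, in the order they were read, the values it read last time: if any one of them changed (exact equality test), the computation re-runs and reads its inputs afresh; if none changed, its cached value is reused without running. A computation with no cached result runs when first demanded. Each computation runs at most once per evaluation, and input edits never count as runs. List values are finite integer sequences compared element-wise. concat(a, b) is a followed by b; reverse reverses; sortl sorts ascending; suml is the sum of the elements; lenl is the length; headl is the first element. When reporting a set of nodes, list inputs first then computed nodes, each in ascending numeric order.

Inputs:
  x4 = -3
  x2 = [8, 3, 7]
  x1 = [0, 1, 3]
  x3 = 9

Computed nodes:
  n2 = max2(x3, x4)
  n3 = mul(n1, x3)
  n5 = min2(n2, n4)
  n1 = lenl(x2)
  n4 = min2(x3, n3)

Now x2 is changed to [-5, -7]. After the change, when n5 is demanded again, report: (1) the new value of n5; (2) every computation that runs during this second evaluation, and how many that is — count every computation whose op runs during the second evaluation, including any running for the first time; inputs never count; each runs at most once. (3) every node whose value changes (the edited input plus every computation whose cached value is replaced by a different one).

n5 now evaluates to 9.
Run set: n1, n3, n4 (3 run).
Changed values: x2, n1, n3.
The important point: n4 recomputes to an identical value, and the output ends up unchanged.

Initial pass — values computed on the first demand:
  n1 = lenl([8, 3, 7]) = 3
  n2 = max2(9, -3) = 9
  n3 = mul(3, 9) = 27
  n4 = min2(9, 27) = 9
  n5 = min2(9, 9) = 9

Second demand — change propagation:
  n1: re-runs because x2 [8, 3, 7]->[-5, -7]; new result 2.
  n3: re-runs because n1 3->2; new result 18.
  n4: re-runs because n3 27->18; new result 9 (unchanged).
  n5: re-examined; everything it read last time is the same (n2 unchanged, n4 unchanged) — cache 9 kept, no run.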